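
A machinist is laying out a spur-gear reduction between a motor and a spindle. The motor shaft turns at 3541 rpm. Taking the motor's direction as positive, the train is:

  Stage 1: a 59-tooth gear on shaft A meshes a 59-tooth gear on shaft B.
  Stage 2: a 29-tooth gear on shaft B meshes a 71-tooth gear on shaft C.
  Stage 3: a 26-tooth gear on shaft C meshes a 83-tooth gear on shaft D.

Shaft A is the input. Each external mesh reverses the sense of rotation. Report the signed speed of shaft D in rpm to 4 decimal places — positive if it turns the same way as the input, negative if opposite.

-453.0653 rpm (opposite to input, |ω| = 453.0653 rpm)

Stage 1 [59T→59T]: ω = 3541.0000×59/59 = 3541.0000 rpm, dir flips to −; running = −3541.0000
Stage 2 [29T→71T]: ω = 3541.0000×29/71 = 1446.3239 rpm, dir flips to +; running = +1446.3239
Stage 3 [26T→83T]: ω = 1446.3239×26/83 = 453.0653 rpm, dir flips to −; running = −453.0653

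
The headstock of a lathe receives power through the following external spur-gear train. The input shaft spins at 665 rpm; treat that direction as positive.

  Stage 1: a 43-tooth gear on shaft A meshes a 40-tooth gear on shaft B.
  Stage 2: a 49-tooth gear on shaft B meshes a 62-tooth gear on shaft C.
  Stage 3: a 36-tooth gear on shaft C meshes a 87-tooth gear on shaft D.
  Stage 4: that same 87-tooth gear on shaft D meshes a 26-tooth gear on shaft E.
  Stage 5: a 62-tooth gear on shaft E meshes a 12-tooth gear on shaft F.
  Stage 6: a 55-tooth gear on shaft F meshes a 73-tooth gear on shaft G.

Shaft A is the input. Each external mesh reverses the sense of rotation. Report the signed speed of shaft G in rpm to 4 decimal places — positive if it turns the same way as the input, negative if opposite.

Stage 1 [43T→40T]: ω = 665.0000×43/40 = 714.8750 rpm, dir flips to −; running = −714.8750
Stage 2 [49T→62T]: ω = 714.8750×49/62 = 564.9819 rpm, dir flips to +; running = +564.9819
Stage 3 [36T→87T]: ω = 564.9819×36/87 = 233.7856 rpm, dir flips to −; running = −233.7856
Stage 4 [87T→26T]: ω = 233.7856×87/26 = 782.2826 rpm, dir flips to +; running = +782.2826
Stage 5 [62T→12T]: ω = 782.2826×62/12 = 4041.7933 rpm, dir flips to −; running = −4041.7933
Stage 6 [55T→73T]: ω = 4041.7933×55/73 = 3045.1867 rpm, dir flips to +; running = +3045.1867

+3045.1867 rpm (same as input, |ω| = 3045.1867 rpm)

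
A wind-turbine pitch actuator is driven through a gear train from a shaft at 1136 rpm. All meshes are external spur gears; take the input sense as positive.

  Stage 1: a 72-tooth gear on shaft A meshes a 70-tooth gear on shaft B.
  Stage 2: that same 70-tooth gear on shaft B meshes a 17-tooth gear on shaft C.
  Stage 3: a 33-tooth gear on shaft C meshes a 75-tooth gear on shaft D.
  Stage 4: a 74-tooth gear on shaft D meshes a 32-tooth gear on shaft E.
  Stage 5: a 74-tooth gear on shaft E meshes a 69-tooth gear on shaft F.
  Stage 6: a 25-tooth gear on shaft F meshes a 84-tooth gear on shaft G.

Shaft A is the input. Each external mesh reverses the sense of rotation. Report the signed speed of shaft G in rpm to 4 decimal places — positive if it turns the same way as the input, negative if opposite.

Stage 1 [72T→70T]: ω = 1136.0000×72/70 = 1168.4571 rpm, dir flips to −; running = −1168.4571
Stage 2 [70T→17T]: ω = 1168.4571×70/17 = 4811.2941 rpm, dir flips to +; running = +4811.2941
Stage 3 [33T→75T]: ω = 4811.2941×33/75 = 2116.9694 rpm, dir flips to −; running = −2116.9694
Stage 4 [74T→32T]: ω = 2116.9694×74/32 = 4895.4918 rpm, dir flips to +; running = +4895.4918
Stage 5 [74T→69T]: ω = 4895.4918×74/69 = 5250.2375 rpm, dir flips to −; running = −5250.2375
Stage 6 [25T→84T]: ω = 5250.2375×25/84 = 1562.5707 rpm, dir flips to +; running = +1562.5707

+1562.5707 rpm (same as input, |ω| = 1562.5707 rpm)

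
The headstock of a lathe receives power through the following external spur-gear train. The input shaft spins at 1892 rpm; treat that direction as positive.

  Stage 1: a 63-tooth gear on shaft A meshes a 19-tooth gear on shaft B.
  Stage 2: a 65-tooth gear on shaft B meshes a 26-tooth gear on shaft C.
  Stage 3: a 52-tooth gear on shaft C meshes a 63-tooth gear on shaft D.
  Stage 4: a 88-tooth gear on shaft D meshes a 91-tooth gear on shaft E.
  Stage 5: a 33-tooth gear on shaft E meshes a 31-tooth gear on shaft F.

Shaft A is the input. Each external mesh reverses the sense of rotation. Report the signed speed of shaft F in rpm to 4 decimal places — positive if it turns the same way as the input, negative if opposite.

Stage 1 [63T→19T]: ω = 1892.0000×63/19 = 6273.4737 rpm, dir flips to −; running = −6273.4737
Stage 2 [65T→26T]: ω = 6273.4737×65/26 = 15683.6842 rpm, dir flips to +; running = +15683.6842
Stage 3 [52T→63T]: ω = 15683.6842×52/63 = 12945.2632 rpm, dir flips to −; running = −12945.2632
Stage 4 [88T→91T]: ω = 12945.2632×88/91 = 12518.4962 rpm, dir flips to +; running = +12518.4962
Stage 5 [33T→31T]: ω = 12518.4962×33/31 = 13326.1412 rpm, dir flips to −; running = −13326.1412

-13326.1412 rpm (opposite to input, |ω| = 13326.1412 rpm)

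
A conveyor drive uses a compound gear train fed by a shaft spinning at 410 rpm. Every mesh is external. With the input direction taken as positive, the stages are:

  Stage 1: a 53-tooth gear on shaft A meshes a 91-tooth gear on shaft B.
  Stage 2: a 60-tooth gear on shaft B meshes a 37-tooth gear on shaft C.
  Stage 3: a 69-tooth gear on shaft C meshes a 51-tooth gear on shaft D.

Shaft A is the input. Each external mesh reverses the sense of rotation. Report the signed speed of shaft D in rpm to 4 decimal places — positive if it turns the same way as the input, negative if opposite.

Stage 1 [53T→91T]: ω = 410.0000×53/91 = 238.7912 rpm, dir flips to −; running = −238.7912
Stage 2 [60T→37T]: ω = 238.7912×60/37 = 387.2290 rpm, dir flips to +; running = +387.2290
Stage 3 [69T→51T]: ω = 387.2290×69/51 = 523.8980 rpm, dir flips to −; running = −523.8980

-523.8980 rpm (opposite to input, |ω| = 523.8980 rpm)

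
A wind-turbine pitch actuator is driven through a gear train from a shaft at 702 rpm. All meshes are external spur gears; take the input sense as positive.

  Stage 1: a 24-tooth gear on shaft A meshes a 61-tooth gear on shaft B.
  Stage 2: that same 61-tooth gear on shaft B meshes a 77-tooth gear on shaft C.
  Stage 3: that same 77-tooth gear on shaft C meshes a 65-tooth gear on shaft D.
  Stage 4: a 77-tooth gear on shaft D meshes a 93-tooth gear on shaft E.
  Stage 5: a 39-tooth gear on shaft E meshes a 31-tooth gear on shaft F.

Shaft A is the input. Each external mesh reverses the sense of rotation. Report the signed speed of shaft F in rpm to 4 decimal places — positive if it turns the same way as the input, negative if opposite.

Stage 1 [24T→61T]: ω = 702.0000×24/61 = 276.1967 rpm, dir flips to −; running = −276.1967
Stage 2 [61T→77T]: ω = 276.1967×61/77 = 218.8052 rpm, dir flips to +; running = +218.8052
Stage 3 [77T→65T]: ω = 218.8052×77/65 = 259.2000 rpm, dir flips to −; running = −259.2000
Stage 4 [77T→93T]: ω = 259.2000×77/93 = 214.6065 rpm, dir flips to +; running = +214.6065
Stage 5 [39T→31T]: ω = 214.6065×39/31 = 269.9888 rpm, dir flips to −; running = −269.9888

-269.9888 rpm (opposite to input, |ω| = 269.9888 rpm)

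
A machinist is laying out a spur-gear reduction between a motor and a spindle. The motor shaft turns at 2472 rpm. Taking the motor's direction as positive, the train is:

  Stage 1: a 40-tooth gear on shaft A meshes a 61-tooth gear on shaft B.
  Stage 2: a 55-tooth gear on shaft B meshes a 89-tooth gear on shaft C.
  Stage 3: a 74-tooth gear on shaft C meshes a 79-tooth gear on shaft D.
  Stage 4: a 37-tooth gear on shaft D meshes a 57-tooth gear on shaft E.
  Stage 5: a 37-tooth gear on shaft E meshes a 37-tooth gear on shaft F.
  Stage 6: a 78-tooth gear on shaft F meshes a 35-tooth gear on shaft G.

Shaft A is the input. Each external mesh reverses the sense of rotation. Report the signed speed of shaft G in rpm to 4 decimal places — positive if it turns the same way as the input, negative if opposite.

+1357.4047 rpm (same as input, |ω| = 1357.4047 rpm)

Stage 1 [40T→61T]: ω = 2472.0000×40/61 = 1620.9836 rpm, dir flips to −; running = −1620.9836
Stage 2 [55T→89T]: ω = 1620.9836×55/89 = 1001.7314 rpm, dir flips to +; running = +1001.7314
Stage 3 [74T→79T]: ω = 1001.7314×74/79 = 938.3307 rpm, dir flips to −; running = −938.3307
Stage 4 [37T→57T]: ω = 938.3307×37/57 = 609.0919 rpm, dir flips to +; running = +609.0919
Stage 5 [37T→37T]: ω = 609.0919×37/37 = 609.0919 rpm, dir flips to −; running = −609.0919
Stage 6 [78T→35T]: ω = 609.0919×78/35 = 1357.4047 rpm, dir flips to +; running = +1357.4047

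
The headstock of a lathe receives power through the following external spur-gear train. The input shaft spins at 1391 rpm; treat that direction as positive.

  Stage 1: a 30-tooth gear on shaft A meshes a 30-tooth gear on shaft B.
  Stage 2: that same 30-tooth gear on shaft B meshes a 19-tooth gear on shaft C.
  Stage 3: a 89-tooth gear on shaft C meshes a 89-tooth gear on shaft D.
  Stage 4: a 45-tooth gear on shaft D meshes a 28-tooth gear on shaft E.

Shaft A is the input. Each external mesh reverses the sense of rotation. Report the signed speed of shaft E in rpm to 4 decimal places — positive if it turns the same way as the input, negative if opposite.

+3529.7932 rpm (same as input, |ω| = 3529.7932 rpm)

Stage 1 [30T→30T]: ω = 1391.0000×30/30 = 1391.0000 rpm, dir flips to −; running = −1391.0000
Stage 2 [30T→19T]: ω = 1391.0000×30/19 = 2196.3158 rpm, dir flips to +; running = +2196.3158
Stage 3 [89T→89T]: ω = 2196.3158×89/89 = 2196.3158 rpm, dir flips to −; running = −2196.3158
Stage 4 [45T→28T]: ω = 2196.3158×45/28 = 3529.7932 rpm, dir flips to +; running = +3529.7932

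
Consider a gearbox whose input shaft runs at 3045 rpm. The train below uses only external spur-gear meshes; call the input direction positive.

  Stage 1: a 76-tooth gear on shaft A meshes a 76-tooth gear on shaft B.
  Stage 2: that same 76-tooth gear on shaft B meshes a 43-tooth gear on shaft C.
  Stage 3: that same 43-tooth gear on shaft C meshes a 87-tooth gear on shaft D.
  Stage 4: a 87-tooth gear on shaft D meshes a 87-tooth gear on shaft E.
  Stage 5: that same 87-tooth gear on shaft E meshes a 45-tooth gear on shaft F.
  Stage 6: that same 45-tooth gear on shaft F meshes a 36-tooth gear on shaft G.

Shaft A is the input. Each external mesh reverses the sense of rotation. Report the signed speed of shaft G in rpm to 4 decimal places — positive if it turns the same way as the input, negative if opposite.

+6428.3333 rpm (same as input, |ω| = 6428.3333 rpm)

Stage 1 [76T→76T]: ω = 3045.0000×76/76 = 3045.0000 rpm, dir flips to −; running = −3045.0000
Stage 2 [76T→43T]: ω = 3045.0000×76/43 = 5381.8605 rpm, dir flips to +; running = +5381.8605
Stage 3 [43T→87T]: ω = 5381.8605×43/87 = 2660.0000 rpm, dir flips to −; running = −2660.0000
Stage 4 [87T→87T]: ω = 2660.0000×87/87 = 2660.0000 rpm, dir flips to +; running = +2660.0000
Stage 5 [87T→45T]: ω = 2660.0000×87/45 = 5142.6667 rpm, dir flips to −; running = −5142.6667
Stage 6 [45T→36T]: ω = 5142.6667×45/36 = 6428.3333 rpm, dir flips to +; running = +6428.3333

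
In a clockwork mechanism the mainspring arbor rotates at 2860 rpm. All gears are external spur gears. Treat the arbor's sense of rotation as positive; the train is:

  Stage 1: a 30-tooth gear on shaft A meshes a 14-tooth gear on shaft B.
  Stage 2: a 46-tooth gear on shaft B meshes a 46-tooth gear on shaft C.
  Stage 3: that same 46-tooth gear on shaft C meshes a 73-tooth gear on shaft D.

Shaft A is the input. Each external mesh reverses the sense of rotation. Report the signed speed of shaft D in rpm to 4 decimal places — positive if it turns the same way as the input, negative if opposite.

Stage 1 [30T→14T]: ω = 2860.0000×30/14 = 6128.5714 rpm, dir flips to −; running = −6128.5714
Stage 2 [46T→46T]: ω = 6128.5714×46/46 = 6128.5714 rpm, dir flips to +; running = +6128.5714
Stage 3 [46T→73T]: ω = 6128.5714×46/73 = 3861.8395 rpm, dir flips to −; running = −3861.8395

-3861.8395 rpm (opposite to input, |ω| = 3861.8395 rpm)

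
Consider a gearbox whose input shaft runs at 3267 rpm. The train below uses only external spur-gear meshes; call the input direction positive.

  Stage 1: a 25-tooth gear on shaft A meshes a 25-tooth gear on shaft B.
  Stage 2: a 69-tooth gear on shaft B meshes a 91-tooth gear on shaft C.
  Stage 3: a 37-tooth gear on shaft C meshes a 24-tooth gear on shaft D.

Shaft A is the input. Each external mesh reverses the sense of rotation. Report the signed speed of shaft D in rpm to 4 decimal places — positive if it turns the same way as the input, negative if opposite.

Stage 1 [25T→25T]: ω = 3267.0000×25/25 = 3267.0000 rpm, dir flips to −; running = −3267.0000
Stage 2 [69T→91T]: ω = 3267.0000×69/91 = 2477.1758 rpm, dir flips to +; running = +2477.1758
Stage 3 [37T→24T]: ω = 2477.1758×37/24 = 3818.9794 rpm, dir flips to −; running = −3818.9794

-3818.9794 rpm (opposite to input, |ω| = 3818.9794 rpm)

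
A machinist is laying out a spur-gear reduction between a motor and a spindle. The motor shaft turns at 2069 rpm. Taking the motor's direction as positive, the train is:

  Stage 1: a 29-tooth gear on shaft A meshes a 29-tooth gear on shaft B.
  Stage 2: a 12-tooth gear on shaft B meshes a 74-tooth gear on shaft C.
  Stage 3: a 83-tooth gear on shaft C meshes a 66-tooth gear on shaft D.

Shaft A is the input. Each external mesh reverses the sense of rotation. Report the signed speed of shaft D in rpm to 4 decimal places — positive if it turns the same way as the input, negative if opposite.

-421.9337 rpm (opposite to input, |ω| = 421.9337 rpm)

Stage 1 [29T→29T]: ω = 2069.0000×29/29 = 2069.0000 rpm, dir flips to −; running = −2069.0000
Stage 2 [12T→74T]: ω = 2069.0000×12/74 = 335.5135 rpm, dir flips to +; running = +335.5135
Stage 3 [83T→66T]: ω = 335.5135×83/66 = 421.9337 rpm, dir flips to −; running = −421.9337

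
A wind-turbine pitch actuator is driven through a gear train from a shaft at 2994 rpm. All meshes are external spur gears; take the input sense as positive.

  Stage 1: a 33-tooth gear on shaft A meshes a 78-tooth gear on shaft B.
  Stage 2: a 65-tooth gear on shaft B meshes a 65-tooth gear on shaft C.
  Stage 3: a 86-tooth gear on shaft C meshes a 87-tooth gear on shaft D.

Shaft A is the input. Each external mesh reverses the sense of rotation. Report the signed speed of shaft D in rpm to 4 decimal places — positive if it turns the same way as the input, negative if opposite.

Stage 1 [33T→78T]: ω = 2994.0000×33/78 = 1266.6923 rpm, dir flips to −; running = −1266.6923
Stage 2 [65T→65T]: ω = 1266.6923×65/65 = 1266.6923 rpm, dir flips to +; running = +1266.6923
Stage 3 [86T→87T]: ω = 1266.6923×86/87 = 1252.1326 rpm, dir flips to −; running = −1252.1326

-1252.1326 rpm (opposite to input, |ω| = 1252.1326 rpm)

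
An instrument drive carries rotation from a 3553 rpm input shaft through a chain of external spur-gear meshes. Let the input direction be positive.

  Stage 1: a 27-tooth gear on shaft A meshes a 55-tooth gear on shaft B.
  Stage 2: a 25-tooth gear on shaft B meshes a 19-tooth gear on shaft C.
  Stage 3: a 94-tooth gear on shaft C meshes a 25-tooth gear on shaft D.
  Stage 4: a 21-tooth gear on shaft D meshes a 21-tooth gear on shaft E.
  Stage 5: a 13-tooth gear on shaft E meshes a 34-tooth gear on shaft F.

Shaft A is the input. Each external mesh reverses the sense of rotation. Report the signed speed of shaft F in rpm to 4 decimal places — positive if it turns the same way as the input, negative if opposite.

Stage 1 [27T→55T]: ω = 3553.0000×27/55 = 1744.2000 rpm, dir flips to −; running = −1744.2000
Stage 2 [25T→19T]: ω = 1744.2000×25/19 = 2295.0000 rpm, dir flips to +; running = +2295.0000
Stage 3 [94T→25T]: ω = 2295.0000×94/25 = 8629.2000 rpm, dir flips to −; running = −8629.2000
Stage 4 [21T→21T]: ω = 8629.2000×21/21 = 8629.2000 rpm, dir flips to +; running = +8629.2000
Stage 5 [13T→34T]: ω = 8629.2000×13/34 = 3299.4000 rpm, dir flips to −; running = −3299.4000

-3299.4000 rpm (opposite to input, |ω| = 3299.4000 rpm)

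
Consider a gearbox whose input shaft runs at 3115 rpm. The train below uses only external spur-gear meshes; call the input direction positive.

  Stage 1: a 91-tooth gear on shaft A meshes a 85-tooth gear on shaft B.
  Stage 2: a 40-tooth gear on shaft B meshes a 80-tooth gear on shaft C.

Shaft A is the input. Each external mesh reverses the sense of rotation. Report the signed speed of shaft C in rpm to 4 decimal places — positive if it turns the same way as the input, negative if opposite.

Stage 1 [91T→85T]: ω = 3115.0000×91/85 = 3334.8824 rpm, dir flips to −; running = −3334.8824
Stage 2 [40T→80T]: ω = 3334.8824×40/80 = 1667.4412 rpm, dir flips to +; running = +1667.4412

+1667.4412 rpm (same as input, |ω| = 1667.4412 rpm)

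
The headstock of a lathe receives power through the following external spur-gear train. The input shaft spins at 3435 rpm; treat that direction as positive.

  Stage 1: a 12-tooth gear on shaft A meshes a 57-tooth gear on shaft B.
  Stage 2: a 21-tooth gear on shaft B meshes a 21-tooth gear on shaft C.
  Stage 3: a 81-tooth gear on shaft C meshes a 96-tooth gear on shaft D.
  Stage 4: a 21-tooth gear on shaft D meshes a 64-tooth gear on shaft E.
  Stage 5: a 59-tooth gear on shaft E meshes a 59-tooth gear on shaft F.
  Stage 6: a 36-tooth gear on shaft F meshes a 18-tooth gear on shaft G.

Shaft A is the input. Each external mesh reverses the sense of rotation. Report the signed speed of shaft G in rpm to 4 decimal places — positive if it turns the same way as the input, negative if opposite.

+400.4204 rpm (same as input, |ω| = 400.4204 rpm)

Stage 1 [12T→57T]: ω = 3435.0000×12/57 = 723.1579 rpm, dir flips to −; running = −723.1579
Stage 2 [21T→21T]: ω = 723.1579×21/21 = 723.1579 rpm, dir flips to +; running = +723.1579
Stage 3 [81T→96T]: ω = 723.1579×81/96 = 610.1645 rpm, dir flips to −; running = −610.1645
Stage 4 [21T→64T]: ω = 610.1645×21/64 = 200.2102 rpm, dir flips to +; running = +200.2102
Stage 5 [59T→59T]: ω = 200.2102×59/59 = 200.2102 rpm, dir flips to −; running = −200.2102
Stage 6 [36T→18T]: ω = 200.2102×36/18 = 400.4204 rpm, dir flips to +; running = +400.4204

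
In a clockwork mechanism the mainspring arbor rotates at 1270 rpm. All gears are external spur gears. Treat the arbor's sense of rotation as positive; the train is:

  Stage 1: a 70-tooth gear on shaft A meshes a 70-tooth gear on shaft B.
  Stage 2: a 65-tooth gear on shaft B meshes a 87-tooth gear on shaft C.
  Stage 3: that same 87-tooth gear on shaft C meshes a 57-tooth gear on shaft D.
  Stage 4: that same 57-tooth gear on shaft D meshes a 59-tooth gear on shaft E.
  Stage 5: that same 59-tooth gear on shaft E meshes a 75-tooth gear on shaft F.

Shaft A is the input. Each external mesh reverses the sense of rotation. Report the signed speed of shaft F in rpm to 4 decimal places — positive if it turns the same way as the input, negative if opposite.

Stage 1 [70T→70T]: ω = 1270.0000×70/70 = 1270.0000 rpm, dir flips to −; running = −1270.0000
Stage 2 [65T→87T]: ω = 1270.0000×65/87 = 948.8506 rpm, dir flips to +; running = +948.8506
Stage 3 [87T→57T]: ω = 948.8506×87/57 = 1448.2456 rpm, dir flips to −; running = −1448.2456
Stage 4 [57T→59T]: ω = 1448.2456×57/59 = 1399.1525 rpm, dir flips to +; running = +1399.1525
Stage 5 [59T→75T]: ω = 1399.1525×59/75 = 1100.6667 rpm, dir flips to −; running = −1100.6667

-1100.6667 rpm (opposite to input, |ω| = 1100.6667 rpm)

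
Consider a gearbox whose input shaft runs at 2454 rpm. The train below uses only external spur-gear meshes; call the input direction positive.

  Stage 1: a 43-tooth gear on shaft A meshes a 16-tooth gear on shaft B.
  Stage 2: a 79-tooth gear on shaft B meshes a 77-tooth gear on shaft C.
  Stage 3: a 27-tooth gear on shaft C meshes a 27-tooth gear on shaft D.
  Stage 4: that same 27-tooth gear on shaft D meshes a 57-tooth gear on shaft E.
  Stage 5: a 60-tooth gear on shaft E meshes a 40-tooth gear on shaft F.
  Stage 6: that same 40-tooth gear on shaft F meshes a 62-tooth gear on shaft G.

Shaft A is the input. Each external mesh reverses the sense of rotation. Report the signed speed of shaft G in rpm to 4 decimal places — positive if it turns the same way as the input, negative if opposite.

Stage 1 [43T→16T]: ω = 2454.0000×43/16 = 6595.1250 rpm, dir flips to −; running = −6595.1250
Stage 2 [79T→77T]: ω = 6595.1250×79/77 = 6766.4269 rpm, dir flips to +; running = +6766.4269
Stage 3 [27T→27T]: ω = 6766.4269×27/27 = 6766.4269 rpm, dir flips to −; running = −6766.4269
Stage 4 [27T→57T]: ω = 6766.4269×27/57 = 3205.1496 rpm, dir flips to +; running = +3205.1496
Stage 5 [60T→40T]: ω = 3205.1496×60/40 = 4807.7244 rpm, dir flips to −; running = −4807.7244
Stage 6 [40T→62T]: ω = 4807.7244×40/62 = 3101.7577 rpm, dir flips to +; running = +3101.7577

+3101.7577 rpm (same as input, |ω| = 3101.7577 rpm)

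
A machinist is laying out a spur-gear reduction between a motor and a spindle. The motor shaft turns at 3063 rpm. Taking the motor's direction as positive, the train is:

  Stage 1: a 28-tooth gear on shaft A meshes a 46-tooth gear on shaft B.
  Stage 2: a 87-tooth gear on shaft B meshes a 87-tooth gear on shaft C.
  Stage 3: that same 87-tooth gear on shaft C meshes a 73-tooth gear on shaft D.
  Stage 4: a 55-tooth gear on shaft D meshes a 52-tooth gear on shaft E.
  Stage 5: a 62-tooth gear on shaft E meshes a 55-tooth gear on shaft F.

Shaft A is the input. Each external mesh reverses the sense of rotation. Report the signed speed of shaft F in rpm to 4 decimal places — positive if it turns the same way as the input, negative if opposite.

Stage 1 [28T→46T]: ω = 3063.0000×28/46 = 1864.4348 rpm, dir flips to −; running = −1864.4348
Stage 2 [87T→87T]: ω = 1864.4348×87/87 = 1864.4348 rpm, dir flips to +; running = +1864.4348
Stage 3 [87T→73T]: ω = 1864.4348×87/73 = 2221.9976 rpm, dir flips to −; running = −2221.9976
Stage 4 [55T→52T]: ω = 2221.9976×55/52 = 2350.1898 rpm, dir flips to +; running = +2350.1898
Stage 5 [62T→55T]: ω = 2350.1898×62/55 = 2649.3049 rpm, dir flips to −; running = −2649.3049

-2649.3049 rpm (opposite to input, |ω| = 2649.3049 rpm)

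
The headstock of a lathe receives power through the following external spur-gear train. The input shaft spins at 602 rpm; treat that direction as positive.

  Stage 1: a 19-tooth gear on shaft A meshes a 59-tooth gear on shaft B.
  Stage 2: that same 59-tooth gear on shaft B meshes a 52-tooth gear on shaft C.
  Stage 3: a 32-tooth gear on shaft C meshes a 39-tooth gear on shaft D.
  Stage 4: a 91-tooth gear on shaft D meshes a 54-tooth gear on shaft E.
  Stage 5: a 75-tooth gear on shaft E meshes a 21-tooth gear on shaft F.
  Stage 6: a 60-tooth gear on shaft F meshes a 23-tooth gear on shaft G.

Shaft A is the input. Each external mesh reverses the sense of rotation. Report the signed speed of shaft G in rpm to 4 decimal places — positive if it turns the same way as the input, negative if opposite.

+2833.6430 rpm (same as input, |ω| = 2833.6430 rpm)

Stage 1 [19T→59T]: ω = 602.0000×19/59 = 193.8644 rpm, dir flips to −; running = −193.8644
Stage 2 [59T→52T]: ω = 193.8644×59/52 = 219.9615 rpm, dir flips to +; running = +219.9615
Stage 3 [32T→39T]: ω = 219.9615×32/39 = 180.4813 rpm, dir flips to −; running = −180.4813
Stage 4 [91T→54T]: ω = 180.4813×91/54 = 304.1443 rpm, dir flips to +; running = +304.1443
Stage 5 [75T→21T]: ω = 304.1443×75/21 = 1086.2298 rpm, dir flips to −; running = −1086.2298
Stage 6 [60T→23T]: ω = 1086.2298×60/23 = 2833.6430 rpm, dir flips to +; running = +2833.6430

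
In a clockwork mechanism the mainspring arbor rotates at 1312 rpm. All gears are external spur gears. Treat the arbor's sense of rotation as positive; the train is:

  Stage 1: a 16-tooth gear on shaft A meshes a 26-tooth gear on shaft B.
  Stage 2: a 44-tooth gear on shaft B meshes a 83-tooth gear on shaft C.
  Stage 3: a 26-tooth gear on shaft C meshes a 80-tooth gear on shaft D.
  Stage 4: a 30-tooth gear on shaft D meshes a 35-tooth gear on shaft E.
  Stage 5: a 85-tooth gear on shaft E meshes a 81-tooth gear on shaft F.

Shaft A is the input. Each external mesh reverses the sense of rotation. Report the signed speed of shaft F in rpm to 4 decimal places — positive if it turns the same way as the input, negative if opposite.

-125.1197 rpm (opposite to input, |ω| = 125.1197 rpm)

Stage 1 [16T→26T]: ω = 1312.0000×16/26 = 807.3846 rpm, dir flips to −; running = −807.3846
Stage 2 [44T→83T]: ω = 807.3846×44/83 = 428.0111 rpm, dir flips to +; running = +428.0111
Stage 3 [26T→80T]: ω = 428.0111×26/80 = 139.1036 rpm, dir flips to −; running = −139.1036
Stage 4 [30T→35T]: ω = 139.1036×30/35 = 119.2317 rpm, dir flips to +; running = +119.2317
Stage 5 [85T→81T]: ω = 119.2317×85/81 = 125.1197 rpm, dir flips to −; running = −125.1197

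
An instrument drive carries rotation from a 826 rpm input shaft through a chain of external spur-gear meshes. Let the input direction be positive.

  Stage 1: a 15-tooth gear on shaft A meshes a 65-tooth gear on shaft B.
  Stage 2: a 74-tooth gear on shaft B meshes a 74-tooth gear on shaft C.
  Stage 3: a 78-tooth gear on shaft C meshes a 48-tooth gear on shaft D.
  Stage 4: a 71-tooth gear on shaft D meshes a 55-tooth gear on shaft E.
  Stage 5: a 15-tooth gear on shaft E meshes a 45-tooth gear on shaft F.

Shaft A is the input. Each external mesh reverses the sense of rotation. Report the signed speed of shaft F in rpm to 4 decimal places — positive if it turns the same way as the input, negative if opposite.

-133.2864 rpm (opposite to input, |ω| = 133.2864 rpm)

Stage 1 [15T→65T]: ω = 826.0000×15/65 = 190.6154 rpm, dir flips to −; running = −190.6154
Stage 2 [74T→74T]: ω = 190.6154×74/74 = 190.6154 rpm, dir flips to +; running = +190.6154
Stage 3 [78T→48T]: ω = 190.6154×78/48 = 309.7500 rpm, dir flips to −; running = −309.7500
Stage 4 [71T→55T]: ω = 309.7500×71/55 = 399.8591 rpm, dir flips to +; running = +399.8591
Stage 5 [15T→45T]: ω = 399.8591×15/45 = 133.2864 rpm, dir flips to −; running = −133.2864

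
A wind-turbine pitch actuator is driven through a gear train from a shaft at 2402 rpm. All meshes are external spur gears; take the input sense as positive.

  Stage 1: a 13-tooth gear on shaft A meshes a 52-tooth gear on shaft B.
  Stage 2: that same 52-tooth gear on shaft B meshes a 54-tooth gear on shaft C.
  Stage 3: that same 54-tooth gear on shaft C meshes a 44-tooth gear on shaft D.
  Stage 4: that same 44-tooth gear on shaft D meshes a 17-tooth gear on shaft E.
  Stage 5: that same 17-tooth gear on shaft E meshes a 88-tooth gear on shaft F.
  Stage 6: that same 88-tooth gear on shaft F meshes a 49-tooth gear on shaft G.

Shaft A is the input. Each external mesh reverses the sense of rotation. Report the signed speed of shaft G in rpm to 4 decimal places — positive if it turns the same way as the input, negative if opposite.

+637.2653 rpm (same as input, |ω| = 637.2653 rpm)

Stage 1 [13T→52T]: ω = 2402.0000×13/52 = 600.5000 rpm, dir flips to −; running = −600.5000
Stage 2 [52T→54T]: ω = 600.5000×52/54 = 578.2593 rpm, dir flips to +; running = +578.2593
Stage 3 [54T→44T]: ω = 578.2593×54/44 = 709.6818 rpm, dir flips to −; running = −709.6818
Stage 4 [44T→17T]: ω = 709.6818×44/17 = 1836.8235 rpm, dir flips to +; running = +1836.8235
Stage 5 [17T→88T]: ω = 1836.8235×17/88 = 354.8409 rpm, dir flips to −; running = −354.8409
Stage 6 [88T→49T]: ω = 354.8409×88/49 = 637.2653 rpm, dir flips to +; running = +637.2653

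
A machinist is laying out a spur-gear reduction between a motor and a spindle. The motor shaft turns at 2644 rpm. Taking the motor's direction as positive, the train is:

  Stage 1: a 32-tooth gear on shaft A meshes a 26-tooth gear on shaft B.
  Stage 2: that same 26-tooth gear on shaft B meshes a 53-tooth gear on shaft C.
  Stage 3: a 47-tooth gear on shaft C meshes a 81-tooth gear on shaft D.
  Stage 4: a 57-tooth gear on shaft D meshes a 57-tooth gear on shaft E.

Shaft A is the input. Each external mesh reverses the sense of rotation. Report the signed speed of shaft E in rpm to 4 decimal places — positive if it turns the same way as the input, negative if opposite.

+926.2930 rpm (same as input, |ω| = 926.2930 rpm)

Stage 1 [32T→26T]: ω = 2644.0000×32/26 = 3254.1538 rpm, dir flips to −; running = −3254.1538
Stage 2 [26T→53T]: ω = 3254.1538×26/53 = 1596.3774 rpm, dir flips to +; running = +1596.3774
Stage 3 [47T→81T]: ω = 1596.3774×47/81 = 926.2930 rpm, dir flips to −; running = −926.2930
Stage 4 [57T→57T]: ω = 926.2930×57/57 = 926.2930 rpm, dir flips to +; running = +926.2930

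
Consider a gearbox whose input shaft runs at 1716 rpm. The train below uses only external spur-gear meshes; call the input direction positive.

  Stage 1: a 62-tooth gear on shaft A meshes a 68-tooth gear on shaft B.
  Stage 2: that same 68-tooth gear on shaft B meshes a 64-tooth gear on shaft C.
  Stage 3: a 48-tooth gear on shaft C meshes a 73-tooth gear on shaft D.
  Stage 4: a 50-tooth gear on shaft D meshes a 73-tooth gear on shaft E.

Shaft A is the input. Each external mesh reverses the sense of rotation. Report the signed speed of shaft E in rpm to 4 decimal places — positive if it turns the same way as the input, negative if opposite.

Stage 1 [62T→68T]: ω = 1716.0000×62/68 = 1564.5882 rpm, dir flips to −; running = −1564.5882
Stage 2 [68T→64T]: ω = 1564.5882×68/64 = 1662.3750 rpm, dir flips to +; running = +1662.3750
Stage 3 [48T→73T]: ω = 1662.3750×48/73 = 1093.0685 rpm, dir flips to −; running = −1093.0685
Stage 4 [50T→73T]: ω = 1093.0685×50/73 = 748.6771 rpm, dir flips to +; running = +748.6771

+748.6771 rpm (same as input, |ω| = 748.6771 rpm)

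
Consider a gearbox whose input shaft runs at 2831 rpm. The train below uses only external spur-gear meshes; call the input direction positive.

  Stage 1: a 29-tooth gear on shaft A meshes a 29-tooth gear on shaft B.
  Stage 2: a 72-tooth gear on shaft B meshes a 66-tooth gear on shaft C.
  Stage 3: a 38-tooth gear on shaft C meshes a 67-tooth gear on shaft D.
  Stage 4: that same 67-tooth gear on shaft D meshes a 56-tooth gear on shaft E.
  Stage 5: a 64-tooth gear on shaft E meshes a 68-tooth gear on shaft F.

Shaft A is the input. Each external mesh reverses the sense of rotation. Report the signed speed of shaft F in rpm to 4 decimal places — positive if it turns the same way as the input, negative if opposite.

Stage 1 [29T→29T]: ω = 2831.0000×29/29 = 2831.0000 rpm, dir flips to −; running = −2831.0000
Stage 2 [72T→66T]: ω = 2831.0000×72/66 = 3088.3636 rpm, dir flips to +; running = +3088.3636
Stage 3 [38T→67T]: ω = 3088.3636×38/67 = 1751.6092 rpm, dir flips to −; running = −1751.6092
Stage 4 [67T→56T]: ω = 1751.6092×67/56 = 2095.6753 rpm, dir flips to +; running = +2095.6753
Stage 5 [64T→68T]: ω = 2095.6753×64/68 = 1972.4003 rpm, dir flips to −; running = −1972.4003

-1972.4003 rpm (opposite to input, |ω| = 1972.4003 rpm)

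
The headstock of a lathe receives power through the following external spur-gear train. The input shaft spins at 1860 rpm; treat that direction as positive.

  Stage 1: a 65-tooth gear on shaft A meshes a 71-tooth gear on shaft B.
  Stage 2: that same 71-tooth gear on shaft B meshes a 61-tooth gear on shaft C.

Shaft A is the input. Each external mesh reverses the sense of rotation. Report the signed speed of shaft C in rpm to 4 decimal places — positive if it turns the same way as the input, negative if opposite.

Stage 1 [65T→71T]: ω = 1860.0000×65/71 = 1702.8169 rpm, dir flips to −; running = −1702.8169
Stage 2 [71T→61T]: ω = 1702.8169×71/61 = 1981.9672 rpm, dir flips to +; running = +1981.9672

+1981.9672 rpm (same as input, |ω| = 1981.9672 rpm)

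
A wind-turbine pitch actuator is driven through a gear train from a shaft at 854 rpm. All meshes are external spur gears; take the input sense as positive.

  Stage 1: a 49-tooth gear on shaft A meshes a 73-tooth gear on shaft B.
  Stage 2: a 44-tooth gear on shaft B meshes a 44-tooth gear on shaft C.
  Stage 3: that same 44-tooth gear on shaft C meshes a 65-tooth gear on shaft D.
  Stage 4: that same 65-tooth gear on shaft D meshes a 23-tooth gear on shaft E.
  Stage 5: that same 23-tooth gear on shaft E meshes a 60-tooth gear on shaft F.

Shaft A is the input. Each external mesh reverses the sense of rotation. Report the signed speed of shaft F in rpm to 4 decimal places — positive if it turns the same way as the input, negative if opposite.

Stage 1 [49T→73T]: ω = 854.0000×49/73 = 573.2329 rpm, dir flips to −; running = −573.2329
Stage 2 [44T→44T]: ω = 573.2329×44/44 = 573.2329 rpm, dir flips to +; running = +573.2329
Stage 3 [44T→65T]: ω = 573.2329×44/65 = 388.0346 rpm, dir flips to −; running = −388.0346
Stage 4 [65T→23T]: ω = 388.0346×65/23 = 1096.6194 rpm, dir flips to +; running = +1096.6194
Stage 5 [23T→60T]: ω = 1096.6194×23/60 = 420.3708 rpm, dir flips to −; running = −420.3708

-420.3708 rpm (opposite to input, |ω| = 420.3708 rpm)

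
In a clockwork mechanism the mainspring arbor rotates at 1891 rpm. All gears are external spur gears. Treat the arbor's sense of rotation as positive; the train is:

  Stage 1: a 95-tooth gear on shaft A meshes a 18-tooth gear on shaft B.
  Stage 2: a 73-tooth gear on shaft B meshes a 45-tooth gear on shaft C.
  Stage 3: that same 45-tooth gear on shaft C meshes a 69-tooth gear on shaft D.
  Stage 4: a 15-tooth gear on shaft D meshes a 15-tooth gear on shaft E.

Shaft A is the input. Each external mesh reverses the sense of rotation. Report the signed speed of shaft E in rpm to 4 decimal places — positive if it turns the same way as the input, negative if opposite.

+10558.8446 rpm (same as input, |ω| = 10558.8446 rpm)

Stage 1 [95T→18T]: ω = 1891.0000×95/18 = 9980.2778 rpm, dir flips to −; running = −9980.2778
Stage 2 [73T→45T]: ω = 9980.2778×73/45 = 16190.2284 rpm, dir flips to +; running = +16190.2284
Stage 3 [45T→69T]: ω = 16190.2284×45/69 = 10558.8446 rpm, dir flips to −; running = −10558.8446
Stage 4 [15T→15T]: ω = 10558.8446×15/15 = 10558.8446 rpm, dir flips to +; running = +10558.8446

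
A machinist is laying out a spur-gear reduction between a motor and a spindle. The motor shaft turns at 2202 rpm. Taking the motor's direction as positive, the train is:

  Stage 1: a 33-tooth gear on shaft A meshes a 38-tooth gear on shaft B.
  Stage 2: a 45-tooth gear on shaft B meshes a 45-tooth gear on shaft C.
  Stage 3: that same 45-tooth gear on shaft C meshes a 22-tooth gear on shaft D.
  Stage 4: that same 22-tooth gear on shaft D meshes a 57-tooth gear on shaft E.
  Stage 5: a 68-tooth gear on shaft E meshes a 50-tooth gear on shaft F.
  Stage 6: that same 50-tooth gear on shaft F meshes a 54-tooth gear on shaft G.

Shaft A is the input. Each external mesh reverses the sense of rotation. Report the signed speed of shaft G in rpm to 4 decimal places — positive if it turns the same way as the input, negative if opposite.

+1901.0803 rpm (same as input, |ω| = 1901.0803 rpm)

Stage 1 [33T→38T]: ω = 2202.0000×33/38 = 1912.2632 rpm, dir flips to −; running = −1912.2632
Stage 2 [45T→45T]: ω = 1912.2632×45/45 = 1912.2632 rpm, dir flips to +; running = +1912.2632
Stage 3 [45T→22T]: ω = 1912.2632×45/22 = 3911.4474 rpm, dir flips to −; running = −3911.4474
Stage 4 [22T→57T]: ω = 3911.4474×22/57 = 1509.6814 rpm, dir flips to +; running = +1509.6814
Stage 5 [68T→50T]: ω = 1509.6814×68/50 = 2053.1668 rpm, dir flips to −; running = −2053.1668
Stage 6 [50T→54T]: ω = 2053.1668×50/54 = 1901.0803 rpm, dir flips to +; running = +1901.0803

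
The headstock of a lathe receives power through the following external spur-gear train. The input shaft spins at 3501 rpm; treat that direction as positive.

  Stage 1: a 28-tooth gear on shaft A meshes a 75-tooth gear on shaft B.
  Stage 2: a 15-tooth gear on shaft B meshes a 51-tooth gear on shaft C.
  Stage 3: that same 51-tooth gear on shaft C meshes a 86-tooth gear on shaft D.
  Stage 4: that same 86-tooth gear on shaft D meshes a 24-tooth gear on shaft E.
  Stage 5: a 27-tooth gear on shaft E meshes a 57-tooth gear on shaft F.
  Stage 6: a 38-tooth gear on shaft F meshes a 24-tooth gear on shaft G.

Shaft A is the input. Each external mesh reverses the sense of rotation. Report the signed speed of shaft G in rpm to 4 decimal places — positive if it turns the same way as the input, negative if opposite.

Stage 1 [28T→75T]: ω = 3501.0000×28/75 = 1307.0400 rpm, dir flips to −; running = −1307.0400
Stage 2 [15T→51T]: ω = 1307.0400×15/51 = 384.4235 rpm, dir flips to +; running = +384.4235
Stage 3 [51T→86T]: ω = 384.4235×51/86 = 227.9721 rpm, dir flips to −; running = −227.9721
Stage 4 [86T→24T]: ω = 227.9721×86/24 = 816.9000 rpm, dir flips to +; running = +816.9000
Stage 5 [27T→57T]: ω = 816.9000×27/57 = 386.9526 rpm, dir flips to −; running = −386.9526
Stage 6 [38T→24T]: ω = 386.9526×38/24 = 612.6750 rpm, dir flips to +; running = +612.6750

+612.6750 rpm (same as input, |ω| = 612.6750 rpm)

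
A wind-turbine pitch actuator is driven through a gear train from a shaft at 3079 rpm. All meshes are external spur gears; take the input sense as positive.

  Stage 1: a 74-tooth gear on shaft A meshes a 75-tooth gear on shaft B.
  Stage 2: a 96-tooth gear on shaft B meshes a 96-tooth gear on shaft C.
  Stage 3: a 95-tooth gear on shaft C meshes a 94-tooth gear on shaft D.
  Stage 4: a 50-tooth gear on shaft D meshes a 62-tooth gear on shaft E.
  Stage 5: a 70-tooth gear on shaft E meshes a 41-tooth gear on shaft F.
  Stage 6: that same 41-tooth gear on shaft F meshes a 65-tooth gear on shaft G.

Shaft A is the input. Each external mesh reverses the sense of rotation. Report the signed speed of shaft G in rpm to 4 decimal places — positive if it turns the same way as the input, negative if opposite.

Stage 1 [74T→75T]: ω = 3079.0000×74/75 = 3037.9467 rpm, dir flips to −; running = −3037.9467
Stage 2 [96T→96T]: ω = 3037.9467×96/96 = 3037.9467 rpm, dir flips to +; running = +3037.9467
Stage 3 [95T→94T]: ω = 3037.9467×95/94 = 3070.2652 rpm, dir flips to −; running = −3070.2652
Stage 4 [50T→62T]: ω = 3070.2652×50/62 = 2476.0204 rpm, dir flips to +; running = +2476.0204
Stage 5 [70T→41T]: ω = 2476.0204×70/41 = 4227.3518 rpm, dir flips to −; running = −4227.3518
Stage 6 [41T→65T]: ω = 4227.3518×41/65 = 2666.4835 rpm, dir flips to +; running = +2666.4835

+2666.4835 rpm (same as input, |ω| = 2666.4835 rpm)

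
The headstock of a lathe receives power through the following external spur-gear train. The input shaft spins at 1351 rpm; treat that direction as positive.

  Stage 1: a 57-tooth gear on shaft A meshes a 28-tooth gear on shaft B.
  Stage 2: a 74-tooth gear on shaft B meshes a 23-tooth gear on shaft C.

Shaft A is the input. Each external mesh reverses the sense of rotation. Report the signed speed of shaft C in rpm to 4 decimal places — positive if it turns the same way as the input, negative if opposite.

Stage 1 [57T→28T]: ω = 1351.0000×57/28 = 2750.2500 rpm, dir flips to −; running = −2750.2500
Stage 2 [74T→23T]: ω = 2750.2500×74/23 = 8848.6304 rpm, dir flips to +; running = +8848.6304

+8848.6304 rpm (same as input, |ω| = 8848.6304 rpm)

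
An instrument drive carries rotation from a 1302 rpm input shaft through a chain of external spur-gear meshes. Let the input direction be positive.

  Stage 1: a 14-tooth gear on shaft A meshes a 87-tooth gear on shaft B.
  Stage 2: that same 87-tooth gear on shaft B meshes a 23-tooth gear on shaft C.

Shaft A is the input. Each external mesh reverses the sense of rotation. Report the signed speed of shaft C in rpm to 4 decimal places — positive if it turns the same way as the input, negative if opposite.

Stage 1 [14T→87T]: ω = 1302.0000×14/87 = 209.5172 rpm, dir flips to −; running = −209.5172
Stage 2 [87T→23T]: ω = 209.5172×87/23 = 792.5217 rpm, dir flips to +; running = +792.5217

+792.5217 rpm (same as input, |ω| = 792.5217 rpm)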